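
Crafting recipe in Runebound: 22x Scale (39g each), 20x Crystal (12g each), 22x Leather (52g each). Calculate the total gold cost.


Cost breakdown:
  Scale: 22 * 39 = 858
  Crystal: 20 * 12 = 240
  Leather: 22 * 52 = 1144
Total = 858 + 240 + 1144 = 2242

2242 gold


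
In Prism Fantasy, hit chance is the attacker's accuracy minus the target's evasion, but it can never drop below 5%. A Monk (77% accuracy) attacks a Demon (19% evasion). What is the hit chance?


accuracy - evasion = 77 - 19 = 58
Apply floor: max(58, 5) = 58
Hit chance = 58%

58%


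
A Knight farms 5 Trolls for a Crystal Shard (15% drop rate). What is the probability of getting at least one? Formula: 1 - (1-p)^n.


P(at least one) = 1 - P(none) = 1 - (1-p)^n
p = 15/100 = 0.15
1 - p = 0.85
(1 - p)^5 = 0.85^5 = 0.443705
P(at least one) = 1 - 0.443705 = 0.5563

0.5563


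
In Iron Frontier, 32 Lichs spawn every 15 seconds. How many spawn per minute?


Spawns per minute = count * (60 / interval)
= 32 * (60 / 15)
= 32 * 4.0
= 128.0

128.0 per minute


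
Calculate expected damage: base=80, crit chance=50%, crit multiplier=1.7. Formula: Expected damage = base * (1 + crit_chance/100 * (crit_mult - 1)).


E[dmg] = base * (1 + crit_chance * (crit_mult - 1))
cc as decimal = 50/100 = 0.5
cm - 1 = 1.7 - 1 = 0.7
Bonus factor = 0.5 * 0.7 = 0.35
Total multiplier = 1 + 0.35 = 1.35
Expected damage = 80 * 1.35 = 108.00

108.00 damage


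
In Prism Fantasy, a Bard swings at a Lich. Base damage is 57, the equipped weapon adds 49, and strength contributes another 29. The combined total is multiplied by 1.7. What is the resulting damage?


Sum base + weapon + str = 57 + 49 + 29 = 135
Multiply by 1.7:
135 * 1.7 = 229.5

229.5 damage


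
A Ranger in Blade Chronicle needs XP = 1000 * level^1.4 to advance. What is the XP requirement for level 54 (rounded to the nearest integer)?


XP = 1000 * level^1.4
Substitute level = 54:
XP = 1000 * 54^1.4
= 1000 * 266.2878
= 266288

266288 XP


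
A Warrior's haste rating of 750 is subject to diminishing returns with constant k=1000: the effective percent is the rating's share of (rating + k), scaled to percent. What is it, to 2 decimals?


effective% = rating / (rating + k) * 100
= 750 / (750 + 1000) * 100
= 750 / 1750 * 100
= 0.428571 * 100
= 42.86%

42.86%


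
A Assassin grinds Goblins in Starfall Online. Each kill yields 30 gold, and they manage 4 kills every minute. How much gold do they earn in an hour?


Gold per minute = 30 * 4 = 120
Gold per hour = 120 * 60 = 7200

7200 gold/hour


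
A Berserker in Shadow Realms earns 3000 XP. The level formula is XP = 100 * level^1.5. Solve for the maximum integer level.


XP = 100 * level^1.5, so level = (XP / 100)^(1/1.5)
= (3000 / 100)^(1/1.5)
= 30.0^0.6667
= 9.6549
Floor: level = 9

level 9


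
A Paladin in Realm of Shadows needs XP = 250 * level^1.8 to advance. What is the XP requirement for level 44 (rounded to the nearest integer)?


XP = 250 * level^1.8
Substitute level = 44:
XP = 250 * 44^1.8
= 250 * 908.2697
= 227067

227067 XP


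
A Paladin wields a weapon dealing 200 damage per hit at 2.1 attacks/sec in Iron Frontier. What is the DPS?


DPS = damage * attack_speed
= 200 * 2.1
= 420.0

420.0 DPS


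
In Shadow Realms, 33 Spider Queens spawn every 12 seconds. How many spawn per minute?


Spawns per minute = count * (60 / interval)
= 33 * (60 / 12)
= 33 * 5.0
= 165.0

165.0 per minute


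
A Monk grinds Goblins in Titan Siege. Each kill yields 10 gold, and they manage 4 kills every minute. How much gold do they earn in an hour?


Gold per minute = 10 * 4 = 40
Gold per hour = 40 * 60 = 2400

2400 gold/hour


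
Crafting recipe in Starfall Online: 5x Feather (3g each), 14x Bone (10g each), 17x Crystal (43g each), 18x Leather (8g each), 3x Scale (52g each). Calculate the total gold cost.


Cost breakdown:
  Feather: 5 * 3 = 15
  Bone: 14 * 10 = 140
  Crystal: 17 * 43 = 731
  Leather: 18 * 8 = 144
  Scale: 3 * 52 = 156
Total = 15 + 140 + 731 + 144 + 156 = 1186

1186 gold


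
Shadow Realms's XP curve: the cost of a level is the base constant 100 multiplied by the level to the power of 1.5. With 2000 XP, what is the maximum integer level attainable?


XP = 100 * level^1.5, so level = (XP / 100)^(1/1.5)
= (2000 / 100)^(1/1.5)
= 20.0^0.6667
= 7.3681
Floor: level = 7

level 7


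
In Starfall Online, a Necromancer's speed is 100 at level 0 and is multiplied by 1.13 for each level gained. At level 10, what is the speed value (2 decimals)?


value = base * growth^level
= 100 * 1.13^10
= 100 * 3.394567
= 339.46

339.46 speed


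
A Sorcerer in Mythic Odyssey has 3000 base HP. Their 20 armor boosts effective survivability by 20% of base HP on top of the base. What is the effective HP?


EHP = 3000 * (1 + 20/100)
= 3000 * (1 + 0.2)
= 3000 * 1.2
= 3600.0

3600.0 EHP


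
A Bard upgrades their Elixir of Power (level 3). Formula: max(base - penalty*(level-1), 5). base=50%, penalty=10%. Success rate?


raw_rate = 50 - 10 * (3 - 1)
= 50 - 10 * 2
= 50 - 20
= 30
Apply floor: max(30, 5) = 30%

30%


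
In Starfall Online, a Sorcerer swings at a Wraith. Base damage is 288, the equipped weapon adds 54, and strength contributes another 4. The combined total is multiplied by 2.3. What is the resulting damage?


Sum base + weapon + str = 288 + 54 + 4 = 346
Multiply by 2.3:
346 * 2.3 = 795.8

795.8 damage


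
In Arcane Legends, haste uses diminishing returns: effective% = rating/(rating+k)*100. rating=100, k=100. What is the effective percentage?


effective% = rating / (rating + k) * 100
= 100 / (100 + 100) * 100
= 100 / 200 * 100
= 0.5 * 100
= 50.00%

50.00%


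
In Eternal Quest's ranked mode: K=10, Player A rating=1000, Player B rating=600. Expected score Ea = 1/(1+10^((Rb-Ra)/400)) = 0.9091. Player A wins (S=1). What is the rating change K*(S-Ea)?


Elo update: delta = K * (S - Ea), where S = 1 (wins)
S - Ea = 1 - 0.9091 = 0.0909
Rating change = 10 * 0.0909
= 0.91

0.91 rating points


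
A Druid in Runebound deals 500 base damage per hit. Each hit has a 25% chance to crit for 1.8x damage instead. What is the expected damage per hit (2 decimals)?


E[dmg] = base * (1 + crit_chance * (crit_mult - 1))
cc as decimal = 25/100 = 0.25
cm - 1 = 1.8 - 1 = 0.8
Bonus factor = 0.25 * 0.8 = 0.2
Total multiplier = 1 + 0.2 = 1.2
Expected damage = 500 * 1.2 = 600.00

600.00 damage


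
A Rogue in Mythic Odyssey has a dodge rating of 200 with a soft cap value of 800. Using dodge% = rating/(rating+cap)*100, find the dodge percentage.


dodge% = 200 / (200 + 800) * 100
= 200 / 1000 * 100
= 0.2 * 100
= 20.00%

20.00%


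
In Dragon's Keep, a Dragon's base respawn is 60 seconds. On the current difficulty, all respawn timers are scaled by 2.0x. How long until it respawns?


Respawn time = base * multiplier
= 60 * 2.0
= 120.0 seconds

120.0 seconds


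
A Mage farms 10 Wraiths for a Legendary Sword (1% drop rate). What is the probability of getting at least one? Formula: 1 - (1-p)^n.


P(at least one) = 1 - P(none) = 1 - (1-p)^n
p = 1/100 = 0.01
1 - p = 0.99
(1 - p)^10 = 0.99^10 = 0.904382
P(at least one) = 1 - 0.904382 = 0.0956

0.0956


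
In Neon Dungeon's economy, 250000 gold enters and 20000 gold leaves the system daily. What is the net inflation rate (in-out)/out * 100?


Net gold = 250000 - 20000 = 230000
Inflation rate = net / sunk * 100 = 230000 / 20000 * 100
= 11.5 * 100
= 1150.00%

1150.00%


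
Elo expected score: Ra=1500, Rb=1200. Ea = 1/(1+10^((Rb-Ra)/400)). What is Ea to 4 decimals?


Elo expected score: Ea = 1/(1 + 10^((Rb-Ra)/400))
Rb - Ra = 1200 - 1500 = -300
(Rb-Ra)/400 = -300/400 = -0.75
10^-0.75 = 0.177828
Ea = 1/(1 + 0.177828) = 1/1.177828 = 0.8490

0.8490


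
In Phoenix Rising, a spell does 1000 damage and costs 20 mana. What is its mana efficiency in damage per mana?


Efficiency = damage / mana
= 1000 / 20
= 50.00

50.00 dmg/mana


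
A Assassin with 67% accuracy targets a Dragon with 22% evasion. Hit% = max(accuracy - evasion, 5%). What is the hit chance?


accuracy - evasion = 67 - 22 = 45
Apply floor: max(45, 5) = 45
Hit chance = 45%

45%


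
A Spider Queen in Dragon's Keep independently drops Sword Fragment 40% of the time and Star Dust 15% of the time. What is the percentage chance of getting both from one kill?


For independent events, P(both) = P(A) * P(B)
= 40% * 15%
= 600 / 100 %
= 6.0%

6.0%


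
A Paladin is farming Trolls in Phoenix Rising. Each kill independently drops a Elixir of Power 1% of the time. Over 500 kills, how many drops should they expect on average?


Expected drops = kills * (drop_rate / 100)
= 500 * (1 / 100)
= 500 * 0.01
= 5.0

5.0 drops


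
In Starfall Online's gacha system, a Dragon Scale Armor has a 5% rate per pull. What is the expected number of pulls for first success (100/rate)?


Expected pulls for a geometric distribution = 1/p = 100 / rate%
= 100 / 5
= 20.0

20.0 pulls


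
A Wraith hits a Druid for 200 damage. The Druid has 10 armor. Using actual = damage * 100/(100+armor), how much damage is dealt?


actual = 200 * 100 / (100 + 10)
= 200 * 100 / 110
= 20000 / 110
= 181.82

181.82 damage


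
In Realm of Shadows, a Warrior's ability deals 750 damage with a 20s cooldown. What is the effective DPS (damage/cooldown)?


DPS = damage / cooldown
= 750 / 20
= 37.50

37.50 DPS


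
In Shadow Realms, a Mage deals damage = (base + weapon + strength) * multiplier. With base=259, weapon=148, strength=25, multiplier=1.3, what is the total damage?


Sum base + weapon + str = 259 + 148 + 25 = 432
Multiply by 1.3:
432 * 1.3 = 561.6

561.6 damage


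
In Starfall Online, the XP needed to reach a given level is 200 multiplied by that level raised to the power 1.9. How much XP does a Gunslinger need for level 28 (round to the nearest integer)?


XP = 200 * level^1.9
Substitute level = 28:
XP = 200 * 28^1.9
= 200 * 561.824
= 112365

112365 XP


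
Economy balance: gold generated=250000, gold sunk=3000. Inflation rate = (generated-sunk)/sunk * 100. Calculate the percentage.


Net gold = 250000 - 3000 = 247000
Inflation rate = net / sunk * 100 = 247000 / 3000 * 100
= 82.333333 * 100
= 8233.33%

8233.33%


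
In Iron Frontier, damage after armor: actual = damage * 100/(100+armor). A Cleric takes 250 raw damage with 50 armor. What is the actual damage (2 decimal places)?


actual = 250 * 100 / (100 + 50)
= 250 * 100 / 150
= 25000 / 150
= 166.67

166.67 damage


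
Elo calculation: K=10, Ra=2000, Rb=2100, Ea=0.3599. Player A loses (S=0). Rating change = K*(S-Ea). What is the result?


Elo update: delta = K * (S - Ea), where S = 0 (loses)
S - Ea = 0 - 0.3599 = -0.3599
Rating change = 10 * -0.3599
= -3.60

-3.60 rating points


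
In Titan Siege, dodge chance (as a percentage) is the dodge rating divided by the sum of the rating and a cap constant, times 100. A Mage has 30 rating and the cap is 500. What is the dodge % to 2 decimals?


dodge% = 30 / (30 + 500) * 100
= 30 / 530 * 100
= 0.056604 * 100
= 5.66%

5.66%


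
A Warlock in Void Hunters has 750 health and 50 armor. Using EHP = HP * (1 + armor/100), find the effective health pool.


EHP = 750 * (1 + 50/100)
= 750 * (1 + 0.5)
= 750 * 1.5
= 1125.0

1125.0 EHP


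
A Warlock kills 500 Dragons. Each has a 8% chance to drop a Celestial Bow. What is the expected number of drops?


Expected drops = kills * (drop_rate / 100)
= 500 * (8 / 100)
= 500 * 0.08
= 40.0

40.0 drops


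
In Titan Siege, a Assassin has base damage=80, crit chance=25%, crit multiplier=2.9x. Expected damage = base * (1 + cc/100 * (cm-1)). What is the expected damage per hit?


E[dmg] = base * (1 + crit_chance * (crit_mult - 1))
cc as decimal = 25/100 = 0.25
cm - 1 = 2.9 - 1 = 1.9
Bonus factor = 0.25 * 1.9 = 0.475
Total multiplier = 1 + 0.475 = 1.475
Expected damage = 80 * 1.475 = 118.00

118.00 damage


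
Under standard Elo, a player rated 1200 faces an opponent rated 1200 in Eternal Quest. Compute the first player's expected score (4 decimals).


Elo expected score: Ea = 1/(1 + 10^((Rb-Ra)/400))
Rb - Ra = 1200 - 1200 = 0
(Rb-Ra)/400 = 0/400 = 0.0
10^0.0 = 1.0
Ea = 1/(1 + 1.0) = 1/2.0 = 0.5000

0.5000


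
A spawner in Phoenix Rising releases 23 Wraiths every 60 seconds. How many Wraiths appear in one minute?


Spawns per minute = count * (60 / interval)
= 23 * (60 / 60)
= 23 * 1.0
= 23.0

23.0 per minute


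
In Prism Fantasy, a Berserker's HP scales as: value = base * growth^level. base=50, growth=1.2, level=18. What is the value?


value = base * growth^level
= 50 * 1.2^18
= 50 * 26.623333
= 1331.17

1331.17 HP


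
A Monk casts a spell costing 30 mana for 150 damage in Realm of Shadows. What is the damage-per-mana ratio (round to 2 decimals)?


Efficiency = damage / mana
= 150 / 30
= 5.00

5.00 dmg/mana


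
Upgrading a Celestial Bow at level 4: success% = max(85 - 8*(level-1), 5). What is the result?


raw_rate = 85 - 8 * (4 - 1)
= 85 - 8 * 3
= 85 - 24
= 61
Apply floor: max(61, 5) = 61%

61%


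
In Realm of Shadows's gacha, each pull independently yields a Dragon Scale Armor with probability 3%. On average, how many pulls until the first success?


Expected pulls for a geometric distribution = 1/p = 100 / rate%
= 100 / 3
= 33.33

33.33 pulls


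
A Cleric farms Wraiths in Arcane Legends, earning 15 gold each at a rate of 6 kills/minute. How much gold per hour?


Gold per minute = 15 * 6 = 90
Gold per hour = 90 * 60 = 5400

5400 gold/hour


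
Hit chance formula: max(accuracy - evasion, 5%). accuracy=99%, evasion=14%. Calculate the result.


accuracy - evasion = 99 - 14 = 85
Apply floor: max(85, 5) = 85
Hit chance = 85%

85%


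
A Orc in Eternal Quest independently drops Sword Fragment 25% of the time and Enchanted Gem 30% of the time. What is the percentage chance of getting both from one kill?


For independent events, P(both) = P(A) * P(B)
= 25% * 30%
= 750 / 100 %
= 7.5%

7.5%


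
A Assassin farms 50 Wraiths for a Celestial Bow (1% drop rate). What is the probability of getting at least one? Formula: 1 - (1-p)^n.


P(at least one) = 1 - P(none) = 1 - (1-p)^n
p = 1/100 = 0.01
1 - p = 0.99
(1 - p)^50 = 0.99^50 = 0.605006
P(at least one) = 1 - 0.605006 = 0.3950

0.3950


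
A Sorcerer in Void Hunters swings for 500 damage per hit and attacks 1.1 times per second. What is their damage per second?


DPS = damage * attack_speed
= 500 * 1.1
= 550.0

550.0 DPS


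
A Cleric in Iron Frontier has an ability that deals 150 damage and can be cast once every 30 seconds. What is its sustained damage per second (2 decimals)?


DPS = damage / cooldown
= 150 / 30
= 5.00

5.00 DPS


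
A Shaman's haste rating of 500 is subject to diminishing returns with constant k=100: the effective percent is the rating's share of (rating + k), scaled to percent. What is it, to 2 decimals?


effective% = rating / (rating + k) * 100
= 500 / (500 + 100) * 100
= 500 / 600 * 100
= 0.833333 * 100
= 83.33%

83.33%


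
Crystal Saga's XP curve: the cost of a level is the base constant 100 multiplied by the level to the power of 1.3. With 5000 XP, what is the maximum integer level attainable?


XP = 100 * level^1.3, so level = (XP / 100)^(1/1.3)
= (5000 / 100)^(1/1.3)
= 50.0^0.7692
= 20.2722
Floor: level = 20

level 20


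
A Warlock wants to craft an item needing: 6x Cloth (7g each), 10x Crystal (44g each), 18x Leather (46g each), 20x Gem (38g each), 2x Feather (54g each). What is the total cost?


Cost breakdown:
  Cloth: 6 * 7 = 42
  Crystal: 10 * 44 = 440
  Leather: 18 * 46 = 828
  Gem: 20 * 38 = 760
  Feather: 2 * 54 = 108
Total = 42 + 440 + 828 + 760 + 108 = 2178

2178 gold


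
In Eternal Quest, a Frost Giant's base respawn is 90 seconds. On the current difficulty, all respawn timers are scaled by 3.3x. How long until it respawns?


Respawn time = base * multiplier
= 90 * 3.3
= 297.0 seconds

297.0 seconds


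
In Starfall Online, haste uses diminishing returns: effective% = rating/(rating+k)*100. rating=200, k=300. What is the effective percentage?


effective% = rating / (rating + k) * 100
= 200 / (200 + 300) * 100
= 200 / 500 * 100
= 0.4 * 100
= 40.00%

40.00%


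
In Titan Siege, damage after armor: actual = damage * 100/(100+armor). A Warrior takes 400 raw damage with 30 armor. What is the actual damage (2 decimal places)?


actual = 400 * 100 / (100 + 30)
= 400 * 100 / 130
= 40000 / 130
= 307.69

307.69 damage


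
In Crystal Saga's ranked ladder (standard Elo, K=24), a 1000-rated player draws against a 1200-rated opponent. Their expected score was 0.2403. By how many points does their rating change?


Elo update: delta = K * (S - Ea), where S = 0.5 (draws)
S - Ea = 0.5 - 0.2403 = 0.2597
Rating change = 24 * 0.2597
= 6.23

6.23 rating points


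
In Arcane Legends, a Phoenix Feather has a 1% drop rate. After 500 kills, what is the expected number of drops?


Expected drops = kills * (drop_rate / 100)
= 500 * (1 / 100)
= 500 * 0.01
= 5.0

5.0 drops


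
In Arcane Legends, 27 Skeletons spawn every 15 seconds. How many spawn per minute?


Spawns per minute = count * (60 / interval)
= 27 * (60 / 15)
= 27 * 4.0
= 108.0

108.0 per minute


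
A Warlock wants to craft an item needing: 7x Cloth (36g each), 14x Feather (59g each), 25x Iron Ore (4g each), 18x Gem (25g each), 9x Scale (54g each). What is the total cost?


Cost breakdown:
  Cloth: 7 * 36 = 252
  Feather: 14 * 59 = 826
  Iron Ore: 25 * 4 = 100
  Gem: 18 * 25 = 450
  Scale: 9 * 54 = 486
Total = 252 + 826 + 100 + 450 + 486 = 2114

2114 gold


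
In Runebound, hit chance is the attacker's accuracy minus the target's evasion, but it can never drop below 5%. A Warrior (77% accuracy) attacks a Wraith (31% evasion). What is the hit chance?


accuracy - evasion = 77 - 31 = 46
Apply floor: max(46, 5) = 46
Hit chance = 46%

46%


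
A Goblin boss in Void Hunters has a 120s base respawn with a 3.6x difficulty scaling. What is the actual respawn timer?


Respawn time = base * multiplier
= 120 * 3.6
= 432.0 seconds

432.0 seconds


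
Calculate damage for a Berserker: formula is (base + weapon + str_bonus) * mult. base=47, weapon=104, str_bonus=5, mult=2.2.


Sum base + weapon + str = 47 + 104 + 5 = 156
Multiply by 2.2:
156 * 2.2 = 343.2

343.2 damage


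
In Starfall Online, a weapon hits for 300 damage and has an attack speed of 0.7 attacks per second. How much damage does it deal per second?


DPS = damage * attack_speed
= 300 * 0.7
= 210.0

210.0 DPS


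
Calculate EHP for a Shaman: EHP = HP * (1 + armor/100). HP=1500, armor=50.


EHP = 1500 * (1 + 50/100)
= 1500 * (1 + 0.5)
= 1500 * 1.5
= 2250.0

2250.0 EHP


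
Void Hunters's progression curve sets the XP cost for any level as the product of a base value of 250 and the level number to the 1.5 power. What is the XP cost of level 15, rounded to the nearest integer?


XP = 250 * level^1.5
Substitute level = 15:
XP = 250 * 15^1.5
= 250 * 58.0948
= 14524

14524 XP


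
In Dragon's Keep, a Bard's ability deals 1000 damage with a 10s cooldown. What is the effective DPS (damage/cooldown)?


DPS = damage / cooldown
= 1000 / 10
= 100.00

100.00 DPS


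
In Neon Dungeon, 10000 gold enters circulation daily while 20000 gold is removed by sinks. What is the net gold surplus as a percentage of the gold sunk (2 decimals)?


Net gold = 10000 - 20000 = -10000
Inflation rate = net / sunk * 100 = -10000 / 20000 * 100
= -0.5 * 100
= -50.00%

-50.00%


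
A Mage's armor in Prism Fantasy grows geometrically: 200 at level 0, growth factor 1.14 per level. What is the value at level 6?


value = base * growth^level
= 200 * 1.14^6
= 200 * 2.194973
= 438.99

438.99 armor


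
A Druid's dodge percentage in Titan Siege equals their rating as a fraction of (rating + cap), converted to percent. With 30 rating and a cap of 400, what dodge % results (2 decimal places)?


dodge% = 30 / (30 + 400) * 100
= 30 / 430 * 100
= 0.069767 * 100
= 6.98%

6.98%


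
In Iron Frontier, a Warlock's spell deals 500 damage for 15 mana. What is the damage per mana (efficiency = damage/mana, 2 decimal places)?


Efficiency = damage / mana
= 500 / 15
= 33.33

33.33 dmg/mana


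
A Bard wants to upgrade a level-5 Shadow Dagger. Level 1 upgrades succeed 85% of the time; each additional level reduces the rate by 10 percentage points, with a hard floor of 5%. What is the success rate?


raw_rate = 85 - 10 * (5 - 1)
= 85 - 10 * 4
= 85 - 40
= 45
Apply floor: max(45, 5) = 45%

45%


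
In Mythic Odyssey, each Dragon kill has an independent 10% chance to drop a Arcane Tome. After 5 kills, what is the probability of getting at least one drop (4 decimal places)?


P(at least one) = 1 - P(none) = 1 - (1-p)^n
p = 10/100 = 0.1
1 - p = 0.9
(1 - p)^5 = 0.9^5 = 0.590490
P(at least one) = 1 - 0.590490 = 0.4095

0.4095


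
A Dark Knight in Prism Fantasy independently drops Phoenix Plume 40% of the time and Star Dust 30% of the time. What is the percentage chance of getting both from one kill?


For independent events, P(both) = P(A) * P(B)
= 40% * 30%
= 1200 / 100 %
= 12.0%

12.0%


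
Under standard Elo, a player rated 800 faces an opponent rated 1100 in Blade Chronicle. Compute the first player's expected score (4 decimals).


Elo expected score: Ea = 1/(1 + 10^((Rb-Ra)/400))
Rb - Ra = 1100 - 800 = 300
(Rb-Ra)/400 = 300/400 = 0.75
10^0.75 = 5.623413
Ea = 1/(1 + 5.623413) = 1/6.623413 = 0.1510

0.1510


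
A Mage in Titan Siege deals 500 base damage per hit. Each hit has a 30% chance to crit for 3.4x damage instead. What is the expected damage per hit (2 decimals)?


E[dmg] = base * (1 + crit_chance * (crit_mult - 1))
cc as decimal = 30/100 = 0.3
cm - 1 = 3.4 - 1 = 2.4
Bonus factor = 0.3 * 2.4 = 0.72
Total multiplier = 1 + 0.72 = 1.72
Expected damage = 500 * 1.72 = 860.00

860.00 damage


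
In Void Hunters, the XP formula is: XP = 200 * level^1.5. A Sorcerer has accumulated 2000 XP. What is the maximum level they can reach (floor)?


XP = 200 * level^1.5, so level = (XP / 200)^(1/1.5)
= (2000 / 200)^(1/1.5)
= 10.0^0.6667
= 4.6416
Floor: level = 4

level 4


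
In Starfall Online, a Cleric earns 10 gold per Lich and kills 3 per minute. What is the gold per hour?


Gold per minute = 10 * 3 = 30
Gold per hour = 30 * 60 = 1800

1800 gold/hour


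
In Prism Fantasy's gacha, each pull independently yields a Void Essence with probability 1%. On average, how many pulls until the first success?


Expected pulls for a geometric distribution = 1/p = 100 / rate%
= 100 / 1
= 100.0

100.0 pulls


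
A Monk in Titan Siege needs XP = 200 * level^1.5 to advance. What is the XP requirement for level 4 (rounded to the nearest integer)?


XP = 200 * level^1.5
Substitute level = 4:
XP = 200 * 4^1.5
= 200 * 8.0
= 1600

1600 XP


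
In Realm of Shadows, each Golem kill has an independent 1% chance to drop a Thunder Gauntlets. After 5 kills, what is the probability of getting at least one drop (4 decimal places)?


P(at least one) = 1 - P(none) = 1 - (1-p)^n
p = 1/100 = 0.01
1 - p = 0.99
(1 - p)^5 = 0.99^5 = 0.950990
P(at least one) = 1 - 0.950990 = 0.0490

0.0490


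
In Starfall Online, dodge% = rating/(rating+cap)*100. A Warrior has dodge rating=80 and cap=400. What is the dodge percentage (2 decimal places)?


dodge% = 80 / (80 + 400) * 100
= 80 / 480 * 100
= 0.166667 * 100
= 16.67%

16.67%


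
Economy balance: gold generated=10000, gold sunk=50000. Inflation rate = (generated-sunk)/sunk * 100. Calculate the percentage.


Net gold = 10000 - 50000 = -40000
Inflation rate = net / sunk * 100 = -40000 / 50000 * 100
= -0.8 * 100
= -80.00%

-80.00%


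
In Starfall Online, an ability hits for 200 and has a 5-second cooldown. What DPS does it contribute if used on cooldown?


DPS = damage / cooldown
= 200 / 5
= 40.00

40.00 DPS


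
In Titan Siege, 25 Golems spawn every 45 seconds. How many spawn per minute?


Spawns per minute = count * (60 / interval)
= 25 * (60 / 45)
= 25 * 1.3333
= 33.33

33.33 per minute


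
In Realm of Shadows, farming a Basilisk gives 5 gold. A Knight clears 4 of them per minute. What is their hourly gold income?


Gold per minute = 5 * 4 = 20
Gold per hour = 20 * 60 = 1200

1200 gold/hour


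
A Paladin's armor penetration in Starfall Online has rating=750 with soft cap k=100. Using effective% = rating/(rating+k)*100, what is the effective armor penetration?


effective% = rating / (rating + k) * 100
= 750 / (750 + 100) * 100
= 750 / 850 * 100
= 0.882353 * 100
= 88.24%

88.24%


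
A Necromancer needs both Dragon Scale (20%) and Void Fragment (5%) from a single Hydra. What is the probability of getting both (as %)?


For independent events, P(both) = P(A) * P(B)
= 20% * 5%
= 100 / 100 %
= 1.0%

1.0%


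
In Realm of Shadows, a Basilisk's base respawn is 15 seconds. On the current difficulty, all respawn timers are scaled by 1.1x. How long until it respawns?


Respawn time = base * multiplier
= 15 * 1.1
= 16.5 seconds

16.5 seconds


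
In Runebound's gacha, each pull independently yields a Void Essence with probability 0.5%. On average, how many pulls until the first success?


Expected pulls for a geometric distribution = 1/p = 100 / rate%
= 100 / 0.5
= 200.0

200.0 pulls


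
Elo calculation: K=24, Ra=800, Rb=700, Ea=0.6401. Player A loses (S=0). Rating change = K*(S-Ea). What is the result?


Elo update: delta = K * (S - Ea), where S = 0 (loses)
S - Ea = 0 - 0.6401 = -0.6401
Rating change = 24 * -0.6401
= -15.36

-15.36 rating points


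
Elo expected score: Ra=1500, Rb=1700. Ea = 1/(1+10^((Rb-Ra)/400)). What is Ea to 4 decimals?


Elo expected score: Ea = 1/(1 + 10^((Rb-Ra)/400))
Rb - Ra = 1700 - 1500 = 200
(Rb-Ra)/400 = 200/400 = 0.5
10^0.5 = 3.162278
Ea = 1/(1 + 3.162278) = 1/4.162278 = 0.2403

0.2403


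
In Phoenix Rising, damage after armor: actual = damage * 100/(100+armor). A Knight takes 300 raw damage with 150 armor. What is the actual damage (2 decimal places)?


actual = 300 * 100 / (100 + 150)
= 300 * 100 / 250
= 30000 / 250
= 120.00

120.00 damage


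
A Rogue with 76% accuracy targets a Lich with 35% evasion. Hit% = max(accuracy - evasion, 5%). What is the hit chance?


accuracy - evasion = 76 - 35 = 41
Apply floor: max(41, 5) = 41
Hit chance = 41%

41%


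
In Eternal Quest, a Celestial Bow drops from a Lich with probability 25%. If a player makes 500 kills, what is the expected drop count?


Expected drops = kills * (drop_rate / 100)
= 500 * (25 / 100)
= 500 * 0.25
= 125.0

125.0 drops


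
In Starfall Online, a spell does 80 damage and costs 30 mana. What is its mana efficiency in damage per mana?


Efficiency = damage / mana
= 80 / 30
= 2.67

2.67 dmg/mana


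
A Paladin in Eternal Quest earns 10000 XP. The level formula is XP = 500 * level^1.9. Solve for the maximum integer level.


XP = 500 * level^1.9, so level = (XP / 500)^(1/1.9)
= (10000 / 500)^(1/1.9)
= 20.0^0.5263
= 4.839
Floor: level = 4

level 4


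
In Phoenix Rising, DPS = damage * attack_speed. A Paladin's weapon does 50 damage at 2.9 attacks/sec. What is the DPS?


DPS = damage * attack_speed
= 50 * 2.9
= 145.0

145.0 DPS


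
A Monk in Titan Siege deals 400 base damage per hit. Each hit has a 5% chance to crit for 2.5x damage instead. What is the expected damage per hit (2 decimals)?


E[dmg] = base * (1 + crit_chance * (crit_mult - 1))
cc as decimal = 5/100 = 0.05
cm - 1 = 2.5 - 1 = 1.5
Bonus factor = 0.05 * 1.5 = 0.075
Total multiplier = 1 + 0.075 = 1.075
Expected damage = 400 * 1.075 = 430.00

430.00 damage


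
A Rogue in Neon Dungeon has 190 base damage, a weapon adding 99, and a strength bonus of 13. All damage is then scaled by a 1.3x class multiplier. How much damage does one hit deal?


Sum base + weapon + str = 190 + 99 + 13 = 302
Multiply by 1.3:
302 * 1.3 = 392.6

392.6 damage


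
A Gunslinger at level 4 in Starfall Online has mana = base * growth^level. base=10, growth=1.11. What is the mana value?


value = base * growth^level
= 10 * 1.11^4
= 10 * 1.51807
= 15.18

15.18 mana


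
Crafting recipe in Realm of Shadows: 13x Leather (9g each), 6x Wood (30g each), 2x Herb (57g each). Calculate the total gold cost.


Cost breakdown:
  Leather: 13 * 9 = 117
  Wood: 6 * 30 = 180
  Herb: 2 * 57 = 114
Total = 117 + 180 + 114 = 411

411 gold


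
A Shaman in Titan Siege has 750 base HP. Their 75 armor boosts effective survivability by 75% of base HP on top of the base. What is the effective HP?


EHP = 750 * (1 + 75/100)
= 750 * (1 + 0.75)
= 750 * 1.75
= 1312.5

1312.5 EHP


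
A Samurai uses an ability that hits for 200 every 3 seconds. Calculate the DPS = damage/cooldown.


DPS = damage / cooldown
= 200 / 3
= 66.67

66.67 DPS


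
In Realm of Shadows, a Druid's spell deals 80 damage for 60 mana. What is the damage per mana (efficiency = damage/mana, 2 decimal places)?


Efficiency = damage / mana
= 80 / 60
= 1.33

1.33 dmg/mana


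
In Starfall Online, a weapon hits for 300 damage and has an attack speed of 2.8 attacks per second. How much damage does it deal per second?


DPS = damage * attack_speed
= 300 * 2.8
= 840.0

840.0 DPS


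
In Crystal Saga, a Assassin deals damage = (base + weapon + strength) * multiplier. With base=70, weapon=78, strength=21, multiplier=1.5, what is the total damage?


Sum base + weapon + str = 70 + 78 + 21 = 169
Multiply by 1.5:
169 * 1.5 = 253.5

253.5 damage


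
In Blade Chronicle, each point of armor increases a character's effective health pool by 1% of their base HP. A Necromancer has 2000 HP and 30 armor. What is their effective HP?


EHP = 2000 * (1 + 30/100)
= 2000 * (1 + 0.3)
= 2000 * 1.3
= 2600.0

2600.0 EHP


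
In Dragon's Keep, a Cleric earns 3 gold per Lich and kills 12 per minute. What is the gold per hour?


Gold per minute = 3 * 12 = 36
Gold per hour = 36 * 60 = 2160

2160 gold/hour


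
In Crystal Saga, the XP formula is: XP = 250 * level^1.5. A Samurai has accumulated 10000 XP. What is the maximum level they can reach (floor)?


XP = 250 * level^1.5, so level = (XP / 250)^(1/1.5)
= (10000 / 250)^(1/1.5)
= 40.0^0.6667
= 11.6961
Floor: level = 11

level 11


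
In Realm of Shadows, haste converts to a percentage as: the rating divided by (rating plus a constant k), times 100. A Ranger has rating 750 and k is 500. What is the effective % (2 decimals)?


effective% = rating / (rating + k) * 100
= 750 / (750 + 500) * 100
= 750 / 1250 * 100
= 0.6 * 100
= 60.00%

60.00%


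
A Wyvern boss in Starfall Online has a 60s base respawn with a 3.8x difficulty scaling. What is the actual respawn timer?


Respawn time = base * multiplier
= 60 * 3.8
= 228.0 seconds

228.0 seconds


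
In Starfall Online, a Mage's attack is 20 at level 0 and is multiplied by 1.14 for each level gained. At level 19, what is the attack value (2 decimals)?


value = base * growth^level
= 20 * 1.14^19
= 20 * 12.055693
= 241.11

241.11 attack


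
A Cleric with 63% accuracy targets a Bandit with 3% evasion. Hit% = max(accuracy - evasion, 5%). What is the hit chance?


accuracy - evasion = 63 - 3 = 60
Apply floor: max(60, 5) = 60
Hit chance = 60%

60%


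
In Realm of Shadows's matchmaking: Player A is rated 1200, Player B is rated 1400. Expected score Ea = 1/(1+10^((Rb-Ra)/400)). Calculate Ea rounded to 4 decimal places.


Elo expected score: Ea = 1/(1 + 10^((Rb-Ra)/400))
Rb - Ra = 1400 - 1200 = 200
(Rb-Ra)/400 = 200/400 = 0.5
10^0.5 = 3.162278
Ea = 1/(1 + 3.162278) = 1/4.162278 = 0.2403

0.2403


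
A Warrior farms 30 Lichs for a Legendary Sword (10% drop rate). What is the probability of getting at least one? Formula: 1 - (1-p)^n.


P(at least one) = 1 - P(none) = 1 - (1-p)^n
p = 10/100 = 0.1
1 - p = 0.9
(1 - p)^30 = 0.9^30 = 0.042391
P(at least one) = 1 - 0.042391 = 0.9576

0.9576


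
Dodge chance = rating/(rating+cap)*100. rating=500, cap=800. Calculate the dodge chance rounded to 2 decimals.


dodge% = 500 / (500 + 800) * 100
= 500 / 1300 * 100
= 0.384615 * 100
= 38.46%

38.46%


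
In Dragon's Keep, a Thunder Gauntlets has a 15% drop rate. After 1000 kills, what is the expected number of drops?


Expected drops = kills * (drop_rate / 100)
= 1000 * (15 / 100)
= 1000 * 0.15
= 150.0

150.0 drops


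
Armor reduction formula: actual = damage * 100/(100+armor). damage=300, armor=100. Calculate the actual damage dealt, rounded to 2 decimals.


actual = 300 * 100 / (100 + 100)
= 300 * 100 / 200
= 30000 / 200
= 150.00

150.00 damage


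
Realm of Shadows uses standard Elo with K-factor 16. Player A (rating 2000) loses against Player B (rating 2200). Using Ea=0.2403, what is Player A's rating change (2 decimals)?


Elo update: delta = K * (S - Ea), where S = 0 (loses)
S - Ea = 0 - 0.2403 = -0.2403
Rating change = 16 * -0.2403
= -3.84

-3.84 rating points


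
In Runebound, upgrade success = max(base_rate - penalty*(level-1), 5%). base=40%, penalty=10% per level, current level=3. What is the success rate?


raw_rate = 40 - 10 * (3 - 1)
= 40 - 10 * 2
= 40 - 20
= 20
Apply floor: max(20, 5) = 20%

20%


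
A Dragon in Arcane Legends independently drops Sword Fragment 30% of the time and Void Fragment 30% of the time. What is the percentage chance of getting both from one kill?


For independent events, P(both) = P(A) * P(B)
= 30% * 30%
= 900 / 100 %
= 9.0%

9.0%


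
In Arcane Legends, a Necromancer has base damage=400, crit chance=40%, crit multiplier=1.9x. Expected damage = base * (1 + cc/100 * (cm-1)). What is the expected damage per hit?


E[dmg] = base * (1 + crit_chance * (crit_mult - 1))
cc as decimal = 40/100 = 0.4
cm - 1 = 1.9 - 1 = 0.9
Bonus factor = 0.4 * 0.9 = 0.36
Total multiplier = 1 + 0.36 = 1.36
Expected damage = 400 * 1.36 = 544.00

544.00 damage


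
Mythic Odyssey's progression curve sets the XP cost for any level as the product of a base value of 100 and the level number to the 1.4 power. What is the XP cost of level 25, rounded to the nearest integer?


XP = 100 * level^1.4
Substitute level = 25:
XP = 100 * 25^1.4
= 100 * 90.5975
= 9060

9060 XP


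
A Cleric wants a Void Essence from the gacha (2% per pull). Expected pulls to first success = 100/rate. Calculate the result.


Expected pulls for a geometric distribution = 1/p = 100 / rate%
= 100 / 2
= 50.0

50.0 pulls


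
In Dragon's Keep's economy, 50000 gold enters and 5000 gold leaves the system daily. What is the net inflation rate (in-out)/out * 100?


Net gold = 50000 - 5000 = 45000
Inflation rate = net / sunk * 100 = 45000 / 5000 * 100
= 9.0 * 100
= 900.00%

900.00%


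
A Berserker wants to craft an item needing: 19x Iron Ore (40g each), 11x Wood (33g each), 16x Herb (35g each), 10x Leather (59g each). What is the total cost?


Cost breakdown:
  Iron Ore: 19 * 40 = 760
  Wood: 11 * 33 = 363
  Herb: 16 * 35 = 560
  Leather: 10 * 59 = 590
Total = 760 + 363 + 560 + 590 = 2273

2273 gold


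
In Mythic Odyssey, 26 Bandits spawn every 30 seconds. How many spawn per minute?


Spawns per minute = count * (60 / interval)
= 26 * (60 / 30)
= 26 * 2.0
= 52.0

52.0 per minute


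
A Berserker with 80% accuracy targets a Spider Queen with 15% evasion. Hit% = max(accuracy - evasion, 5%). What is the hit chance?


accuracy - evasion = 80 - 15 = 65
Apply floor: max(65, 5) = 65
Hit chance = 65%

65%


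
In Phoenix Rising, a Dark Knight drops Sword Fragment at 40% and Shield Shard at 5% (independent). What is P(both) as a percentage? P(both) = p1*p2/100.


For independent events, P(both) = P(A) * P(B)
= 40% * 5%
= 200 / 100 %
= 2.0%

2.0%


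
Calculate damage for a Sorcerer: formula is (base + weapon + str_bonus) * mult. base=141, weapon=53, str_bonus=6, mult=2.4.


Sum base + weapon + str = 141 + 53 + 6 = 200
Multiply by 2.4:
200 * 2.4 = 480.0

480.0 damage


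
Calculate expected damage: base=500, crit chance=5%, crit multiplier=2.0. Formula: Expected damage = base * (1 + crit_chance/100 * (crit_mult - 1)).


E[dmg] = base * (1 + crit_chance * (crit_mult - 1))
cc as decimal = 5/100 = 0.05
cm - 1 = 2.0 - 1 = 1.0
Bonus factor = 0.05 * 1.0 = 0.05
Total multiplier = 1 + 0.05 = 1.05
Expected damage = 500 * 1.05 = 525.00

525.00 damage


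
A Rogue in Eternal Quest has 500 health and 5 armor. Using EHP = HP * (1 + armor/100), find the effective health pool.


EHP = 500 * (1 + 5/100)
= 500 * (1 + 0.05)
= 500 * 1.05
= 525.0

525.0 EHP


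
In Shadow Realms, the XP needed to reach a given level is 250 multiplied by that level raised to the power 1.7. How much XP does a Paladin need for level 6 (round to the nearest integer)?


XP = 250 * level^1.7
Substitute level = 6:
XP = 250 * 6^1.7
= 250 * 21.0309
= 5258

5258 XP


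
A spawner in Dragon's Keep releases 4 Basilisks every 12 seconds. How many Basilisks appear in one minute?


Spawns per minute = count * (60 / interval)
= 4 * (60 / 12)
= 4 * 5.0
= 20.0

20.0 per minute


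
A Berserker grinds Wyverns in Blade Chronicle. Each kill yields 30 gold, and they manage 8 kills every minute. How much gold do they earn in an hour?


Gold per minute = 30 * 8 = 240
Gold per hour = 240 * 60 = 14400

14400 gold/hour


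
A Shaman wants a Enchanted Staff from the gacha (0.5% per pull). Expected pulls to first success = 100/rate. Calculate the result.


Expected pulls for a geometric distribution = 1/p = 100 / rate%
= 100 / 0.5
= 200.0

200.0 pulls


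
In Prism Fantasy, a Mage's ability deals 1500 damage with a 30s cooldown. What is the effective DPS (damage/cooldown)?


DPS = damage / cooldown
= 1500 / 30
= 50.00

50.00 DPS


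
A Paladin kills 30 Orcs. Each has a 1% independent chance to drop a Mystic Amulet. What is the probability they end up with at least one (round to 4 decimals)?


P(at least one) = 1 - P(none) = 1 - (1-p)^n
p = 1/100 = 0.01
1 - p = 0.99
(1 - p)^30 = 0.99^30 = 0.739700
P(at least one) = 1 - 0.739700 = 0.2603

0.2603


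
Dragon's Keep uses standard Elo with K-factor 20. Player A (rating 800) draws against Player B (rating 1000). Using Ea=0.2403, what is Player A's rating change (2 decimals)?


Elo update: delta = K * (S - Ea), where S = 0.5 (draws)
S - Ea = 0.5 - 0.2403 = 0.2597
Rating change = 20 * 0.2597
= 5.19

5.19 rating points


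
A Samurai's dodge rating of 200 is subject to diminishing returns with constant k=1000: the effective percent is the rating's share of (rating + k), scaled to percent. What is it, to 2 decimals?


effective% = rating / (rating + k) * 100
= 200 / (200 + 1000) * 100
= 200 / 1200 * 100
= 0.166667 * 100
= 16.67%

16.67%


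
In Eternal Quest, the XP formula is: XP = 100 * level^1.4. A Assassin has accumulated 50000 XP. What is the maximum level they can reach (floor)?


XP = 100 * level^1.4, so level = (XP / 100)^(1/1.4)
= (50000 / 100)^(1/1.4)
= 500.0^0.7143
= 84.6907
Floor: level = 84

level 84


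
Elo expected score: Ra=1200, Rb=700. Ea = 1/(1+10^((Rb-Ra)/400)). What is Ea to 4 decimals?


Elo expected score: Ea = 1/(1 + 10^((Rb-Ra)/400))
Rb - Ra = 700 - 1200 = -500
(Rb-Ra)/400 = -500/400 = -1.25
10^-1.25 = 0.056234
Ea = 1/(1 + 0.056234) = 1/1.056234 = 0.9468

0.9468


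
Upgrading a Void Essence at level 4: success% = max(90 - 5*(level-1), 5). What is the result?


raw_rate = 90 - 5 * (4 - 1)
= 90 - 5 * 3
= 90 - 15
= 75
Apply floor: max(75, 5) = 75%

75%


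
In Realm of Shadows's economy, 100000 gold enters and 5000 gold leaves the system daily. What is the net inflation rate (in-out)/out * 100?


Net gold = 100000 - 5000 = 95000
Inflation rate = net / sunk * 100 = 95000 / 5000 * 100
= 19.0 * 100
= 1900.00%

1900.00%


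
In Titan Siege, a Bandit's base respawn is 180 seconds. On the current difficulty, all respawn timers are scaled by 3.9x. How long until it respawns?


Respawn time = base * multiplier
= 180 * 3.9
= 702.0 seconds

702.0 seconds
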